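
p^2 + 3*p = p*(p + 3)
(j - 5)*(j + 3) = j^2 - 2*j - 15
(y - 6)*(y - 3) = y^2 - 9*y + 18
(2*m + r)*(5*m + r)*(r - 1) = 10*m^2*r - 10*m^2 + 7*m*r^2 - 7*m*r + r^3 - r^2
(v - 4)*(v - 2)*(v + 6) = v^3 - 28*v + 48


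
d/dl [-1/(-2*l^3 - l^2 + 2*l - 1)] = 2*(-3*l^2 - l + 1)/(2*l^3 + l^2 - 2*l + 1)^2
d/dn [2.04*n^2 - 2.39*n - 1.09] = 4.08*n - 2.39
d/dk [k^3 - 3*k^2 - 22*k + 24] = 3*k^2 - 6*k - 22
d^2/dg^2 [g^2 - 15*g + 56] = 2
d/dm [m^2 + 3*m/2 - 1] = 2*m + 3/2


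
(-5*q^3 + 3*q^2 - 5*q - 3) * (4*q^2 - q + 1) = -20*q^5 + 17*q^4 - 28*q^3 - 4*q^2 - 2*q - 3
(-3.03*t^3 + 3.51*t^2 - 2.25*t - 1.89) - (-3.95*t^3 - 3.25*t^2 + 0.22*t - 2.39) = 0.92*t^3 + 6.76*t^2 - 2.47*t + 0.5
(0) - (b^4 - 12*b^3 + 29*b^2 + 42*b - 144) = -b^4 + 12*b^3 - 29*b^2 - 42*b + 144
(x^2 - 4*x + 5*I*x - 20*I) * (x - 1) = x^3 - 5*x^2 + 5*I*x^2 + 4*x - 25*I*x + 20*I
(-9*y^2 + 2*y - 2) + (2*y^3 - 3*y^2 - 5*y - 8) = 2*y^3 - 12*y^2 - 3*y - 10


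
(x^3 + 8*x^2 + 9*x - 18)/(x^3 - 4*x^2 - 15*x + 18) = (x + 6)/(x - 6)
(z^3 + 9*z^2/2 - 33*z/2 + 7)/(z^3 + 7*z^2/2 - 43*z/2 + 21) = (2*z - 1)/(2*z - 3)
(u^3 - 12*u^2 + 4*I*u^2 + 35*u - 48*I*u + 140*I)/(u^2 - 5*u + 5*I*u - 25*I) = (u^2 + u*(-7 + 4*I) - 28*I)/(u + 5*I)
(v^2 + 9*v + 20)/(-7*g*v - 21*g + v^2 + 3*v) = (v^2 + 9*v + 20)/(-7*g*v - 21*g + v^2 + 3*v)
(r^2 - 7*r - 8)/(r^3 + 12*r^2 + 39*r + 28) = (r - 8)/(r^2 + 11*r + 28)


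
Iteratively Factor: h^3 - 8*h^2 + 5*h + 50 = (h - 5)*(h^2 - 3*h - 10) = (h - 5)^2*(h + 2)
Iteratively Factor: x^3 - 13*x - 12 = (x + 1)*(x^2 - x - 12) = (x + 1)*(x + 3)*(x - 4)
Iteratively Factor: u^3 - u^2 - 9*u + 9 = (u - 3)*(u^2 + 2*u - 3) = (u - 3)*(u - 1)*(u + 3)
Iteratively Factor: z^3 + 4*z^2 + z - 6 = (z + 2)*(z^2 + 2*z - 3) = (z + 2)*(z + 3)*(z - 1)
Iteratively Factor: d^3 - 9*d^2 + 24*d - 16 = (d - 4)*(d^2 - 5*d + 4) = (d - 4)^2*(d - 1)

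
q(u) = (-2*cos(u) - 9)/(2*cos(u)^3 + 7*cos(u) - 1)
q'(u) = (6*sin(u)*cos(u)^2 + 7*sin(u))*(-2*cos(u) - 9)/(2*cos(u)^3 + 7*cos(u) - 1)^2 + 2*sin(u)/(2*cos(u)^3 + 7*cos(u) - 1) = -(6*cos(u) + 27*cos(2*u) + 2*cos(3*u) + 92)*sin(u)/(2*cos(u)^3 + 7*cos(u) - 1)^2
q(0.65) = -1.90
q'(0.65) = -2.01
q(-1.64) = 5.97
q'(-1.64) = 29.53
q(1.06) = -3.76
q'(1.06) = -9.75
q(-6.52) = -1.43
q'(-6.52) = 0.50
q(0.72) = -2.05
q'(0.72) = -2.50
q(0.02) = -1.38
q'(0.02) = -0.04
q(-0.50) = -1.66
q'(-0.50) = 1.27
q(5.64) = -1.88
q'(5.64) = 1.96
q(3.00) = 0.71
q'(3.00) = -0.16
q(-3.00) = 0.71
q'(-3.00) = 0.16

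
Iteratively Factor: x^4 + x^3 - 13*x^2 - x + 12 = (x - 3)*(x^3 + 4*x^2 - x - 4) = (x - 3)*(x + 4)*(x^2 - 1) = (x - 3)*(x - 1)*(x + 4)*(x + 1)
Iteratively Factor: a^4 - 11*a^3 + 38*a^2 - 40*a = (a - 4)*(a^3 - 7*a^2 + 10*a) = a*(a - 4)*(a^2 - 7*a + 10) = a*(a - 4)*(a - 2)*(a - 5)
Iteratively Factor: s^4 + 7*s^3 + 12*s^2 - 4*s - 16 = (s + 2)*(s^3 + 5*s^2 + 2*s - 8) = (s + 2)^2*(s^2 + 3*s - 4) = (s + 2)^2*(s + 4)*(s - 1)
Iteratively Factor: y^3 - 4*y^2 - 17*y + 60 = (y + 4)*(y^2 - 8*y + 15) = (y - 5)*(y + 4)*(y - 3)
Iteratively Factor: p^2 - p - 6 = (p + 2)*(p - 3)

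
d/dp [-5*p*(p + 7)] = -10*p - 35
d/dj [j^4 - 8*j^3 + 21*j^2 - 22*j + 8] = 4*j^3 - 24*j^2 + 42*j - 22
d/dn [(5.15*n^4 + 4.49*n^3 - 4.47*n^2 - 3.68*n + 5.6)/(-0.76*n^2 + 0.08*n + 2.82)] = (-7.828*n^5 - 2.1764*n^4 + 58.8104*n^3 + 34.831*n^2 - 16.6988*n - 10.8256)/(0.5776*n^4 - 0.1216*n^3 - 4.28*n^2 + 0.4512*n + 7.9524)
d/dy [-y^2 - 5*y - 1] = -2*y - 5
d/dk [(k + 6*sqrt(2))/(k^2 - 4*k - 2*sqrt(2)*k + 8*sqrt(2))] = (k^2 - 4*k - 2*sqrt(2)*k + 2*(k + 6*sqrt(2))*(-k + sqrt(2) + 2) + 8*sqrt(2))/(k^2 - 4*k - 2*sqrt(2)*k + 8*sqrt(2))^2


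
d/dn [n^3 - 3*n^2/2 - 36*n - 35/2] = 3*n^2 - 3*n - 36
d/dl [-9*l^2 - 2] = -18*l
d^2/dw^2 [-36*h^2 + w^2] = 2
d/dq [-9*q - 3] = -9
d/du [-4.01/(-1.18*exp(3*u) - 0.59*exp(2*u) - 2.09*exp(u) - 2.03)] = (-14.1954*exp(2*u) - 4.7318*exp(u) - 8.3809)*exp(u)/(1.18*exp(3*u) + 0.59*exp(2*u) + 2.09*exp(u) + 2.03)^2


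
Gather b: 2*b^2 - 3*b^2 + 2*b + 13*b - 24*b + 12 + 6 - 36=-b^2 - 9*b - 18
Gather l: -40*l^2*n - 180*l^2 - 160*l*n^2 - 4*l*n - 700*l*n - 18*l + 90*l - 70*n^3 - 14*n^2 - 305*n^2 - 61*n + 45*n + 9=l^2*(-40*n - 180) + l*(-160*n^2 - 704*n + 72) - 70*n^3 - 319*n^2 - 16*n + 9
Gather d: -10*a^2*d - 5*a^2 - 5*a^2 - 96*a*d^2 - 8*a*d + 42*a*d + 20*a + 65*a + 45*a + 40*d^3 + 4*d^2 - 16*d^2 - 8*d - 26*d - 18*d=-10*a^2 + 130*a + 40*d^3 + d^2*(-96*a - 12) + d*(-10*a^2 + 34*a - 52)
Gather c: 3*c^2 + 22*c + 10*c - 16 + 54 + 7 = 3*c^2 + 32*c + 45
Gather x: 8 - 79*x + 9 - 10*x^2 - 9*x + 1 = -10*x^2 - 88*x + 18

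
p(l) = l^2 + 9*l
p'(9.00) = 27.00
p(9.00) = 162.00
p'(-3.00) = 3.00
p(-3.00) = -18.00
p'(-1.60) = 5.80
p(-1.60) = -11.84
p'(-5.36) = -1.72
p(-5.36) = -19.51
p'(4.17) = 17.34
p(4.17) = 54.92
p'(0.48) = 9.96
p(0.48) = 4.55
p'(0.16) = 9.32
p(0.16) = 1.47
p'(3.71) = 16.42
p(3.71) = 47.15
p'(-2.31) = 4.38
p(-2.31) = -15.45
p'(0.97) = 10.94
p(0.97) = 9.67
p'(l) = 2*l + 9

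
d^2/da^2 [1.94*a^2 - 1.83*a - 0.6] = 3.88000000000000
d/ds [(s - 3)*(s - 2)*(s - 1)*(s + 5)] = 4*s^3 - 3*s^2 - 38*s + 49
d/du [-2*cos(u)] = 2*sin(u)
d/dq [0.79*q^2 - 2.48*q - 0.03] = 1.58*q - 2.48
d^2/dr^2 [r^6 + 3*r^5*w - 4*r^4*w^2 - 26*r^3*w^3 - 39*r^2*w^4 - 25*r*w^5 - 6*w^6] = 30*r^4 + 60*r^3*w - 48*r^2*w^2 - 156*r*w^3 - 78*w^4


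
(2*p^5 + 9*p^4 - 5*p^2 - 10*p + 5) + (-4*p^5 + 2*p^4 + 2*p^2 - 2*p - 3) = -2*p^5 + 11*p^4 - 3*p^2 - 12*p + 2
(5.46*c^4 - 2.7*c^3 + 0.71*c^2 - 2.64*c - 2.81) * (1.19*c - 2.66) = 6.4974*c^5 - 17.7366*c^4 + 8.0269*c^3 - 5.0302*c^2 + 3.6785*c + 7.4746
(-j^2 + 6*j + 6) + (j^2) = 6*j + 6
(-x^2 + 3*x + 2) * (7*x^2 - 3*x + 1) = -7*x^4 + 24*x^3 + 4*x^2 - 3*x + 2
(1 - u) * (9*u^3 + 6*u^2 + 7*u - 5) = -9*u^4 + 3*u^3 - u^2 + 12*u - 5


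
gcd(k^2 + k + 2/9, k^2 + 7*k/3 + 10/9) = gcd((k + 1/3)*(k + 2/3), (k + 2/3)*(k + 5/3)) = k + 2/3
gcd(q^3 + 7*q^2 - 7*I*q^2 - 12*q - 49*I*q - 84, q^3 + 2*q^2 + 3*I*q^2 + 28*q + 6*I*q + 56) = q - 4*I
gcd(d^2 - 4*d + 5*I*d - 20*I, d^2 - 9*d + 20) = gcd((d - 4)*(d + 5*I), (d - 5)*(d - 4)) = d - 4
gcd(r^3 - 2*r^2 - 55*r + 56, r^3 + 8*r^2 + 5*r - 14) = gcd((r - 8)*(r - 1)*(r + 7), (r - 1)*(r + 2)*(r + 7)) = r^2 + 6*r - 7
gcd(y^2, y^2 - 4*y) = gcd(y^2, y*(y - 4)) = y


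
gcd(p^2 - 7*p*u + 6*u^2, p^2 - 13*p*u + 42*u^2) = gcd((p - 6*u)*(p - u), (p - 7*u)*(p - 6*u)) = p - 6*u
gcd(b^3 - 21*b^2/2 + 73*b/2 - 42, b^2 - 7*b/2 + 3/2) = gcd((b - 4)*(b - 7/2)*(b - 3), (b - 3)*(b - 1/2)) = b - 3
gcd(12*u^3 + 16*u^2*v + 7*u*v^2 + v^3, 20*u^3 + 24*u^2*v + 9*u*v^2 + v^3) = 4*u^2 + 4*u*v + v^2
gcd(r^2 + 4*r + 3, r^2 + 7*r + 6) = r + 1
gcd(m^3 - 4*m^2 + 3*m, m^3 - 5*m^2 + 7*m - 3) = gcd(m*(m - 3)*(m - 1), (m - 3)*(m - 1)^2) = m^2 - 4*m + 3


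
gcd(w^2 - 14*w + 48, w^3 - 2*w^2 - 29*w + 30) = w - 6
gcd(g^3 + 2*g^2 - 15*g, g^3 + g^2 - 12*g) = g^2 - 3*g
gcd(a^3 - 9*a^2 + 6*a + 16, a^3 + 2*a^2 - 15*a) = 1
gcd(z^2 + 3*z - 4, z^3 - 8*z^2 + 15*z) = 1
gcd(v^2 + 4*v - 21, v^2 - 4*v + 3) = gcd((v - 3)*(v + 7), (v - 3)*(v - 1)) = v - 3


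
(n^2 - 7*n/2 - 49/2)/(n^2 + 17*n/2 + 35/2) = (n - 7)/(n + 5)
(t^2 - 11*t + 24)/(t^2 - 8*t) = (t - 3)/t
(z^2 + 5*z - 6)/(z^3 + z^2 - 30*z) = (z - 1)/(z*(z - 5))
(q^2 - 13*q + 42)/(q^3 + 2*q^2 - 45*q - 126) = (q - 6)/(q^2 + 9*q + 18)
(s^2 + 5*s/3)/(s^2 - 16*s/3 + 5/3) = s*(3*s + 5)/(3*s^2 - 16*s + 5)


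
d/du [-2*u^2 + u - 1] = 1 - 4*u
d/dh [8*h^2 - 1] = 16*h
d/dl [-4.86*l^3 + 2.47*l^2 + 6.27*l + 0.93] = -14.58*l^2 + 4.94*l + 6.27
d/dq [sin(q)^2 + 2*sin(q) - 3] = 2*(sin(q) + 1)*cos(q)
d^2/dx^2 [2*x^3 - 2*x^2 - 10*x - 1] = 12*x - 4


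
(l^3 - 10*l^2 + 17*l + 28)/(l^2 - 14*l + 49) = (l^2 - 3*l - 4)/(l - 7)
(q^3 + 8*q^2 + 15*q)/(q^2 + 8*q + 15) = q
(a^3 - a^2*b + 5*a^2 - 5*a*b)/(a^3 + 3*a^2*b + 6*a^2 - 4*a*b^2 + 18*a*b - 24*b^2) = a*(a + 5)/(a^2 + 4*a*b + 6*a + 24*b)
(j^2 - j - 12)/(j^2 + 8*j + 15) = (j - 4)/(j + 5)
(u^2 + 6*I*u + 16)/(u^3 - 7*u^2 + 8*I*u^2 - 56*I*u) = (u - 2*I)/(u*(u - 7))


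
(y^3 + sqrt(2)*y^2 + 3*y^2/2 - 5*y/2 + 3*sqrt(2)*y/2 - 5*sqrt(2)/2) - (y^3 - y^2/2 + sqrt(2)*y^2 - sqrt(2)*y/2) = 2*y^2 - 5*y/2 + 2*sqrt(2)*y - 5*sqrt(2)/2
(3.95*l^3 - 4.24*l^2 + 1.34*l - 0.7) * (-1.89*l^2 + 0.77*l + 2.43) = -7.4655*l^5 + 11.0551*l^4 + 3.8011*l^3 - 7.9484*l^2 + 2.7172*l - 1.701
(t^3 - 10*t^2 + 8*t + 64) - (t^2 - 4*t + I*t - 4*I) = t^3 - 11*t^2 + 12*t - I*t + 64 + 4*I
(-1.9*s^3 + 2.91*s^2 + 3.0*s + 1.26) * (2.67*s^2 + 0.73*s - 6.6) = -5.073*s^5 + 6.3827*s^4 + 22.6743*s^3 - 13.6518*s^2 - 18.8802*s - 8.316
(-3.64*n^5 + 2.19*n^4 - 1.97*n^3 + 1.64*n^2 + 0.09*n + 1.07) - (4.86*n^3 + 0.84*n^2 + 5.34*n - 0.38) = -3.64*n^5 + 2.19*n^4 - 6.83*n^3 + 0.8*n^2 - 5.25*n + 1.45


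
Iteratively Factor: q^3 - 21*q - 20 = (q + 4)*(q^2 - 4*q - 5) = (q + 1)*(q + 4)*(q - 5)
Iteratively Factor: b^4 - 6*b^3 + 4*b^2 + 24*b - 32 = (b - 2)*(b^3 - 4*b^2 - 4*b + 16) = (b - 2)^2*(b^2 - 2*b - 8) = (b - 2)^2*(b + 2)*(b - 4)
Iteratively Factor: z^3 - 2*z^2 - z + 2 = (z - 1)*(z^2 - z - 2) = (z - 1)*(z + 1)*(z - 2)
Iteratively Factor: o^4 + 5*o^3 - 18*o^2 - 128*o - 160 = (o + 4)*(o^3 + o^2 - 22*o - 40) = (o + 4)^2*(o^2 - 3*o - 10) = (o - 5)*(o + 4)^2*(o + 2)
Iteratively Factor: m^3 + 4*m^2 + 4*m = (m)*(m^2 + 4*m + 4) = m*(m + 2)*(m + 2)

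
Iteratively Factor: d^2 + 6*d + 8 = (d + 4)*(d + 2)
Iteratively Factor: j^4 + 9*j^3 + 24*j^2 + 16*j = (j + 4)*(j^3 + 5*j^2 + 4*j) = j*(j + 4)*(j^2 + 5*j + 4) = j*(j + 4)^2*(j + 1)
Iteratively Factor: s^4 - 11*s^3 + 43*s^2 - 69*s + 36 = (s - 3)*(s^3 - 8*s^2 + 19*s - 12) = (s - 3)^2*(s^2 - 5*s + 4) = (s - 4)*(s - 3)^2*(s - 1)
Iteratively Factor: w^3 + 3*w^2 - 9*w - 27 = (w + 3)*(w^2 - 9) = (w + 3)^2*(w - 3)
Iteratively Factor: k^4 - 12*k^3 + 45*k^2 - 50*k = (k - 2)*(k^3 - 10*k^2 + 25*k) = k*(k - 2)*(k^2 - 10*k + 25) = k*(k - 5)*(k - 2)*(k - 5)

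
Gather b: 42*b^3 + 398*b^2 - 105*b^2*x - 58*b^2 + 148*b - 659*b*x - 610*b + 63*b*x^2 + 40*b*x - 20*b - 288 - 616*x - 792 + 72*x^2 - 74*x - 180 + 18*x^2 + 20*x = 42*b^3 + b^2*(340 - 105*x) + b*(63*x^2 - 619*x - 482) + 90*x^2 - 670*x - 1260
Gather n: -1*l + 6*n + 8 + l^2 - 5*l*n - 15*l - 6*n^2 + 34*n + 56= l^2 - 16*l - 6*n^2 + n*(40 - 5*l) + 64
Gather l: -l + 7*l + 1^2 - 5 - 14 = 6*l - 18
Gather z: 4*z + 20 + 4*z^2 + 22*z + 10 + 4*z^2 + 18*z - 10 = 8*z^2 + 44*z + 20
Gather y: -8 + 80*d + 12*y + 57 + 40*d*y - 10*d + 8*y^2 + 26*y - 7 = 70*d + 8*y^2 + y*(40*d + 38) + 42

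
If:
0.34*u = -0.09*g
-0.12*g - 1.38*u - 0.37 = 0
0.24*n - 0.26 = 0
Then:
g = 1.51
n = 1.08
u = -0.40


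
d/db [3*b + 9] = 3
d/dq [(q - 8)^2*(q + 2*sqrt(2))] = (q - 8)*(3*q - 8 + 4*sqrt(2))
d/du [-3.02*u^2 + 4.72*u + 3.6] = 4.72 - 6.04*u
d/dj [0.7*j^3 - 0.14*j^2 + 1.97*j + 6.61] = 2.1*j^2 - 0.28*j + 1.97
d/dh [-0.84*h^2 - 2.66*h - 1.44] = -1.68*h - 2.66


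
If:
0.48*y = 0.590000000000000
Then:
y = 1.23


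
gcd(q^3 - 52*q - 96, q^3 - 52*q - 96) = q^3 - 52*q - 96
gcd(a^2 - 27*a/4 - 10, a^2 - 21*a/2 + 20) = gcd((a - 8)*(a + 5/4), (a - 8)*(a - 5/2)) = a - 8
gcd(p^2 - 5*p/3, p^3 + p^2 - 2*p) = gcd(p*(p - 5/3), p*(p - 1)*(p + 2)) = p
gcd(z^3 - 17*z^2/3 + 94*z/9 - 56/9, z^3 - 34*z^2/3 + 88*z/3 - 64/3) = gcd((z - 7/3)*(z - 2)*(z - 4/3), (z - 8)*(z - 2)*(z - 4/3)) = z^2 - 10*z/3 + 8/3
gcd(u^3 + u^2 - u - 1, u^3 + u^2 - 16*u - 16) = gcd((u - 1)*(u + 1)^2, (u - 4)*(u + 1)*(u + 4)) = u + 1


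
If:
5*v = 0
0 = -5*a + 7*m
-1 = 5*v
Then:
No Solution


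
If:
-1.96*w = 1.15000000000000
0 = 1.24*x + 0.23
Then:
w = -0.59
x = -0.19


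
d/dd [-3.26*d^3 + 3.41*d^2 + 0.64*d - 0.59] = -9.78*d^2 + 6.82*d + 0.64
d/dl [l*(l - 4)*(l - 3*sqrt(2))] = 3*l^2 - 6*sqrt(2)*l - 8*l + 12*sqrt(2)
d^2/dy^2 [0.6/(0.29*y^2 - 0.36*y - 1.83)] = (0.10092*y^2 - 0.12528*y - 0.6*(0.58*y - 0.36)*(1.16*y - 0.72) - 0.63684)/(-0.29*y^2 + 0.36*y + 1.83)^3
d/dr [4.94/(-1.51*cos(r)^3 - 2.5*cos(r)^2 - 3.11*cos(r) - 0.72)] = (22.3782*sin(r)^2 - 24.7*cos(r) - 37.7416)*sin(r)/(1.51*cos(r)^3 + 2.5*cos(r)^2 + 3.11*cos(r) + 0.72)^2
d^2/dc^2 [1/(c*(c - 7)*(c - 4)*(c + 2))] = 2*(10*c^6 - 135*c^5 + 540*c^4 - 320*c^3 - 1404*c^2 + 1008*c + 3136)/(c^3*(c^9 - 27*c^8 + 261*c^7 - 885*c^6 - 1458*c^5 + 14652*c^4 - 8520*c^3 - 78624*c^2 + 56448*c + 175616))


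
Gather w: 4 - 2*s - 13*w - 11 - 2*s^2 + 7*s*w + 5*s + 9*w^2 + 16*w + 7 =-2*s^2 + 3*s + 9*w^2 + w*(7*s + 3)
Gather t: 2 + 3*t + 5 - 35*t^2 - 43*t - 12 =-35*t^2 - 40*t - 5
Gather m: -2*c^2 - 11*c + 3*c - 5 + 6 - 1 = -2*c^2 - 8*c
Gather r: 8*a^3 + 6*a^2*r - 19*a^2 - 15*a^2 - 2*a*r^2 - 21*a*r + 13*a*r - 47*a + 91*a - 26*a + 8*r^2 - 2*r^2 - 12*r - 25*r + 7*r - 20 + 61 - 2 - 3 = 8*a^3 - 34*a^2 + 18*a + r^2*(6 - 2*a) + r*(6*a^2 - 8*a - 30) + 36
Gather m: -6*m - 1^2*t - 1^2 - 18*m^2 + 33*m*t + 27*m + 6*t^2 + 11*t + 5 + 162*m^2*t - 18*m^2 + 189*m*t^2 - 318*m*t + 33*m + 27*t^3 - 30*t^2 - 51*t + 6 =m^2*(162*t - 36) + m*(189*t^2 - 285*t + 54) + 27*t^3 - 24*t^2 - 41*t + 10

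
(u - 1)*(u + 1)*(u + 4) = u^3 + 4*u^2 - u - 4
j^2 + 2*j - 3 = (j - 1)*(j + 3)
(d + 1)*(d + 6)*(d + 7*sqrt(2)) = d^3 + 7*d^2 + 7*sqrt(2)*d^2 + 6*d + 49*sqrt(2)*d + 42*sqrt(2)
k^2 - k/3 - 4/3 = (k - 4/3)*(k + 1)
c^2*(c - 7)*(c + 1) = c^4 - 6*c^3 - 7*c^2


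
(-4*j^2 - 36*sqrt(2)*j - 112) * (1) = -4*j^2 - 36*sqrt(2)*j - 112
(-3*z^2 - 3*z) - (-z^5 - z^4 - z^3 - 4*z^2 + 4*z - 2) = z^5 + z^4 + z^3 + z^2 - 7*z + 2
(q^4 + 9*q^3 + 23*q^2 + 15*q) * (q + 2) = q^5 + 11*q^4 + 41*q^3 + 61*q^2 + 30*q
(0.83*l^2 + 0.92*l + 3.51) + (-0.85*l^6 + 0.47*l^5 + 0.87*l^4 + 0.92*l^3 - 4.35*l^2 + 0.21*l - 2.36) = -0.85*l^6 + 0.47*l^5 + 0.87*l^4 + 0.92*l^3 - 3.52*l^2 + 1.13*l + 1.15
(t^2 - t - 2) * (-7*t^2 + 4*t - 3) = -7*t^4 + 11*t^3 + 7*t^2 - 5*t + 6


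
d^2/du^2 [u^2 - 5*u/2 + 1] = 2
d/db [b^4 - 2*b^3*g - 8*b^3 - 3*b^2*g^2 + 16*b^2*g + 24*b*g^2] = 4*b^3 - 6*b^2*g - 24*b^2 - 6*b*g^2 + 32*b*g + 24*g^2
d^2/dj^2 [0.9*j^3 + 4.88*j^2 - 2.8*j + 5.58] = 5.4*j + 9.76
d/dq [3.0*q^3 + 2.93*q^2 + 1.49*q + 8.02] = 9.0*q^2 + 5.86*q + 1.49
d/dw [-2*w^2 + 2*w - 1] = 2 - 4*w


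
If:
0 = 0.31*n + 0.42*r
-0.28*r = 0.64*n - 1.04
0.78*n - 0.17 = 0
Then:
No Solution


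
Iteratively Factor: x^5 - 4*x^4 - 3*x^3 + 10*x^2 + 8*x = (x + 1)*(x^4 - 5*x^3 + 2*x^2 + 8*x) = (x - 2)*(x + 1)*(x^3 - 3*x^2 - 4*x) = (x - 4)*(x - 2)*(x + 1)*(x^2 + x) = x*(x - 4)*(x - 2)*(x + 1)*(x + 1)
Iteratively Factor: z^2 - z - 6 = (z + 2)*(z - 3)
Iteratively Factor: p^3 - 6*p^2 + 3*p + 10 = (p - 5)*(p^2 - p - 2) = (p - 5)*(p + 1)*(p - 2)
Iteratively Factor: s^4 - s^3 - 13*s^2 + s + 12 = (s + 1)*(s^3 - 2*s^2 - 11*s + 12) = (s - 4)*(s + 1)*(s^2 + 2*s - 3) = (s - 4)*(s - 1)*(s + 1)*(s + 3)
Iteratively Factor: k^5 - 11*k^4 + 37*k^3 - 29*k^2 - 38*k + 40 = (k - 1)*(k^4 - 10*k^3 + 27*k^2 - 2*k - 40) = (k - 1)*(k + 1)*(k^3 - 11*k^2 + 38*k - 40) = (k - 4)*(k - 1)*(k + 1)*(k^2 - 7*k + 10) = (k - 4)*(k - 2)*(k - 1)*(k + 1)*(k - 5)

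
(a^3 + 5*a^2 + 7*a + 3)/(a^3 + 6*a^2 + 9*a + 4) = (a + 3)/(a + 4)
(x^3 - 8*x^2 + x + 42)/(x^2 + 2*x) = x - 10 + 21/x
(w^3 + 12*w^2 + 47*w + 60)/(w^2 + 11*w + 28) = (w^2 + 8*w + 15)/(w + 7)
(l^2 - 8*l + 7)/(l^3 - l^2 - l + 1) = (l - 7)/(l^2 - 1)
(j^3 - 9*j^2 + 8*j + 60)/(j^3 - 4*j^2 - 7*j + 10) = (j - 6)/(j - 1)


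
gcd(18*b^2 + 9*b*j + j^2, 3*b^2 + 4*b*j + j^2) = 3*b + j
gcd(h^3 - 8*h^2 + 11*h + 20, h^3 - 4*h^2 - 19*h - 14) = h + 1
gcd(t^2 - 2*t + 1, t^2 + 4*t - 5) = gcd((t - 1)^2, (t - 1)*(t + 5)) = t - 1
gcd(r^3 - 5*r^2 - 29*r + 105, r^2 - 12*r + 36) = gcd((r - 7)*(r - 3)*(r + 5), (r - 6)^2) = 1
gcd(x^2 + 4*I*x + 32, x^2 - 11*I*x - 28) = x - 4*I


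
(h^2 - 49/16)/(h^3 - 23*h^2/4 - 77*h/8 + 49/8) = (4*h - 7)/(2*(2*h^2 - 15*h + 7))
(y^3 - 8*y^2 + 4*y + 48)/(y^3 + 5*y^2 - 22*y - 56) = (y - 6)/(y + 7)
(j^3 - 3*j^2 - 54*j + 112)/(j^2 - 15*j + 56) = (j^2 + 5*j - 14)/(j - 7)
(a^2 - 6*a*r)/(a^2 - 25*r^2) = a*(a - 6*r)/(a^2 - 25*r^2)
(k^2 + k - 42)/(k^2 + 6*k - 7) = (k - 6)/(k - 1)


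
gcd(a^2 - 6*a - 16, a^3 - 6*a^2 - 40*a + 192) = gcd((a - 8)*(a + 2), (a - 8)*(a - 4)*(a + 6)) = a - 8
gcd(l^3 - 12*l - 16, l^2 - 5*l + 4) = l - 4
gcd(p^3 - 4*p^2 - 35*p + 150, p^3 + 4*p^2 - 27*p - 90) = p^2 + p - 30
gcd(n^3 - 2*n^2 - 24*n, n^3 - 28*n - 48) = n^2 - 2*n - 24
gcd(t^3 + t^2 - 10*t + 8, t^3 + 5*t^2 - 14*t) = t - 2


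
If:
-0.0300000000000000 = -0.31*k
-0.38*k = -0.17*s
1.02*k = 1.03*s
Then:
No Solution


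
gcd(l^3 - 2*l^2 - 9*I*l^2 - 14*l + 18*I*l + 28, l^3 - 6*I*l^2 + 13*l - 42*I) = l^2 - 9*I*l - 14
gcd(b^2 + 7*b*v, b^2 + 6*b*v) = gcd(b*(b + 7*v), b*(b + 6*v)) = b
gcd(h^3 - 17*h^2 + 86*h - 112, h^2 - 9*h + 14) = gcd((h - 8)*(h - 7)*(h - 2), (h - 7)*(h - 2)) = h^2 - 9*h + 14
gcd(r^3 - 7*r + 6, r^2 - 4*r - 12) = 1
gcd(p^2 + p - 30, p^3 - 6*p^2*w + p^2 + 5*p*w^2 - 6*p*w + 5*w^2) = 1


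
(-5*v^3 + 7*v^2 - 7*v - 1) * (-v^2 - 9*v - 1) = 5*v^5 + 38*v^4 - 51*v^3 + 57*v^2 + 16*v + 1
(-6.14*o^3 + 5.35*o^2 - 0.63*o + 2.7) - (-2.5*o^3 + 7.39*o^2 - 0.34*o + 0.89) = -3.64*o^3 - 2.04*o^2 - 0.29*o + 1.81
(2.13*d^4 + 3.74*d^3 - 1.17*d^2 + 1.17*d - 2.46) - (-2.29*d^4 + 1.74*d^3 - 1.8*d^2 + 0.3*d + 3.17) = 4.42*d^4 + 2.0*d^3 + 0.63*d^2 + 0.87*d - 5.63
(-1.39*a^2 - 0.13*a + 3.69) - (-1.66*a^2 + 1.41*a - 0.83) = 0.27*a^2 - 1.54*a + 4.52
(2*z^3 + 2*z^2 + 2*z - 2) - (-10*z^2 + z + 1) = 2*z^3 + 12*z^2 + z - 3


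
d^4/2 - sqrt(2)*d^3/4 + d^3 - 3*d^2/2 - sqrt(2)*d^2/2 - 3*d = d*(d/2 + 1)*(d - 3*sqrt(2)/2)*(d + sqrt(2))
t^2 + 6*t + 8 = (t + 2)*(t + 4)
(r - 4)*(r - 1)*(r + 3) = r^3 - 2*r^2 - 11*r + 12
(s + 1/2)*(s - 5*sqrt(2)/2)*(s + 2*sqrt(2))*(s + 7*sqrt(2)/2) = s^4 + s^3/2 + 3*sqrt(2)*s^3 - 27*s^2/2 + 3*sqrt(2)*s^2/2 - 35*sqrt(2)*s - 27*s/4 - 35*sqrt(2)/2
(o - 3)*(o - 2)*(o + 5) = o^3 - 19*o + 30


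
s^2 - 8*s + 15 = (s - 5)*(s - 3)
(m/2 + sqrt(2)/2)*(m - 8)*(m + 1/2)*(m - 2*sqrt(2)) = m^4/2 - 15*m^3/4 - sqrt(2)*m^3/2 - 4*m^2 + 15*sqrt(2)*m^2/4 + 2*sqrt(2)*m + 15*m + 8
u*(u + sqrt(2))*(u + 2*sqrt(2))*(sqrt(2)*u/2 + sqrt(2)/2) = sqrt(2)*u^4/2 + sqrt(2)*u^3/2 + 3*u^3 + 2*sqrt(2)*u^2 + 3*u^2 + 2*sqrt(2)*u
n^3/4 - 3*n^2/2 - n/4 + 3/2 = (n/4 + 1/4)*(n - 6)*(n - 1)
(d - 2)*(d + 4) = d^2 + 2*d - 8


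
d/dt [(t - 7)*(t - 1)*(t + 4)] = 3*t^2 - 8*t - 25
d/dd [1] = 0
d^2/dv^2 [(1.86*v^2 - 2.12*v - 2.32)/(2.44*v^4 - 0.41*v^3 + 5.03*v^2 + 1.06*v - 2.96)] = (66.442176*v^8 - 162.624048*v^7 - 287.344444*v^6 - 146.353944*v^5 - 130.8192*v^4 - 414.233936*v^3 - 350.17752*v^2 - 246.71088*v - 55.007808)/(14.526784*v^12 - 7.322928*v^11 + 91.070316*v^10 - 11.328545*v^9 + 128.508705*v^8 + 65.239107*v^7 - 97.092709*v^6 + 69.766818*v^5 - 135.86346*v^4 - 104.27852*v^3 + 122.234976*v^2 + 27.861888*v - 25.934336)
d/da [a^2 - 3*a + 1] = 2*a - 3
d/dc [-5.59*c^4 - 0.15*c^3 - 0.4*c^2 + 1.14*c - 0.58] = -22.36*c^3 - 0.45*c^2 - 0.8*c + 1.14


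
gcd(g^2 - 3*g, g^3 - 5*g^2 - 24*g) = g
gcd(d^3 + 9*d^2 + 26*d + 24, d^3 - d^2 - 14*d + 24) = d + 4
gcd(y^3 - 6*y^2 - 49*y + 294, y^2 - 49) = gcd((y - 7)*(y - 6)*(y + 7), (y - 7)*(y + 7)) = y^2 - 49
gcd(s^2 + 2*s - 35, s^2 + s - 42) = s + 7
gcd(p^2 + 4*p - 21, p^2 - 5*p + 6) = p - 3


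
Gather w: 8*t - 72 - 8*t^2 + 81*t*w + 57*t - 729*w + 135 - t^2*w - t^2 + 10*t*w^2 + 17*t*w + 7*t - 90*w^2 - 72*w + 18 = -9*t^2 + 72*t + w^2*(10*t - 90) + w*(-t^2 + 98*t - 801) + 81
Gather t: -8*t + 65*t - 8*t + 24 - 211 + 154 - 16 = 49*t - 49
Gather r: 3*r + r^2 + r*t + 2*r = r^2 + r*(t + 5)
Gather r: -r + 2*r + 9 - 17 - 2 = r - 10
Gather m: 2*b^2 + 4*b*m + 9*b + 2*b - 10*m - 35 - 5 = 2*b^2 + 11*b + m*(4*b - 10) - 40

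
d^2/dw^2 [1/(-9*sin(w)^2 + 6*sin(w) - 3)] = 2*(18*sin(w)^4 - 9*sin(w)^3 - 31*sin(w)^2 + 19*sin(w) - 1)/(3*(3*sin(w)^2 - 2*sin(w) + 1)^3)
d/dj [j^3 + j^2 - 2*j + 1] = 3*j^2 + 2*j - 2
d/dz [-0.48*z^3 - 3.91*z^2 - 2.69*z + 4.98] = -1.44*z^2 - 7.82*z - 2.69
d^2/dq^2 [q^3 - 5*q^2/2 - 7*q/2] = 6*q - 5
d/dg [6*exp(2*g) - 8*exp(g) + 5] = (12*exp(g) - 8)*exp(g)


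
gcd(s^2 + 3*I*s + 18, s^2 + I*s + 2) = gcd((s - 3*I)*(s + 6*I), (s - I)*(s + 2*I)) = 1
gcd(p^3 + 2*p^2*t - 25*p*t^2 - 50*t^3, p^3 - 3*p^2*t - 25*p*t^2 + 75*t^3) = p^2 - 25*t^2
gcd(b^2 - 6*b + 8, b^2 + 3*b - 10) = b - 2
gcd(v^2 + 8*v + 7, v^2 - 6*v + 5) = 1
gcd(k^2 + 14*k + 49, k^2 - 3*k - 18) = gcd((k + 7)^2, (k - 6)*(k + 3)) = 1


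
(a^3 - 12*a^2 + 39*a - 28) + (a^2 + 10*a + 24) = a^3 - 11*a^2 + 49*a - 4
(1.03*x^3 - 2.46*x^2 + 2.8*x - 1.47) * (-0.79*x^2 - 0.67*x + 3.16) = -0.8137*x^5 + 1.2533*x^4 + 2.691*x^3 - 8.4883*x^2 + 9.8329*x - 4.6452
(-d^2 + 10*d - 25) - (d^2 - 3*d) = -2*d^2 + 13*d - 25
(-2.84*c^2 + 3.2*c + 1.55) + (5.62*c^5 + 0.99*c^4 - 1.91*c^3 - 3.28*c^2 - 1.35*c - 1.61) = 5.62*c^5 + 0.99*c^4 - 1.91*c^3 - 6.12*c^2 + 1.85*c - 0.0600000000000001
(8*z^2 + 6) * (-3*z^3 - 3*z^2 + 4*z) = -24*z^5 - 24*z^4 + 14*z^3 - 18*z^2 + 24*z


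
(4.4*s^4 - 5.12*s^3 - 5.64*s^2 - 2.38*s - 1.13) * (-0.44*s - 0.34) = -1.936*s^5 + 0.7568*s^4 + 4.2224*s^3 + 2.9648*s^2 + 1.3064*s + 0.3842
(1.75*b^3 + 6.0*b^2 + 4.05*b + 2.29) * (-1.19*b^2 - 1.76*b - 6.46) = -2.0825*b^5 - 10.22*b^4 - 26.6845*b^3 - 48.6131*b^2 - 30.1934*b - 14.7934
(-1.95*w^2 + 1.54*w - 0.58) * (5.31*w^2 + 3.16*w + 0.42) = -10.3545*w^4 + 2.0154*w^3 + 0.967600000000001*w^2 - 1.186*w - 0.2436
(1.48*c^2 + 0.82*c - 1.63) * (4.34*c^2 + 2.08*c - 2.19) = 6.4232*c^4 + 6.6372*c^3 - 8.6098*c^2 - 5.1862*c + 3.5697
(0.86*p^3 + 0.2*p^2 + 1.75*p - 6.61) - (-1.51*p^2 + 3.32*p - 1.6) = 0.86*p^3 + 1.71*p^2 - 1.57*p - 5.01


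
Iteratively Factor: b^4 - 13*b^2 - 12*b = (b + 3)*(b^3 - 3*b^2 - 4*b) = b*(b + 3)*(b^2 - 3*b - 4) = b*(b + 1)*(b + 3)*(b - 4)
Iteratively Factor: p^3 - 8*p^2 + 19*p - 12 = (p - 3)*(p^2 - 5*p + 4) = (p - 3)*(p - 1)*(p - 4)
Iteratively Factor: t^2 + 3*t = (t)*(t + 3)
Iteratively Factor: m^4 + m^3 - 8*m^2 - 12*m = (m - 3)*(m^3 + 4*m^2 + 4*m) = m*(m - 3)*(m^2 + 4*m + 4) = m*(m - 3)*(m + 2)*(m + 2)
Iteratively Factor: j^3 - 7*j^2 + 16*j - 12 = (j - 2)*(j^2 - 5*j + 6) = (j - 3)*(j - 2)*(j - 2)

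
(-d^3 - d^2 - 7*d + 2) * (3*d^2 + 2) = -3*d^5 - 3*d^4 - 23*d^3 + 4*d^2 - 14*d + 4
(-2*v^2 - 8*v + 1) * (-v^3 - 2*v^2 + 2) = 2*v^5 + 12*v^4 + 15*v^3 - 6*v^2 - 16*v + 2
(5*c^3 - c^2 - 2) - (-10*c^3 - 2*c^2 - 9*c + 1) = 15*c^3 + c^2 + 9*c - 3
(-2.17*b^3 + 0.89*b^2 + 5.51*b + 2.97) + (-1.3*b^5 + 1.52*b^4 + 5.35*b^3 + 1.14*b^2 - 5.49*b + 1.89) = -1.3*b^5 + 1.52*b^4 + 3.18*b^3 + 2.03*b^2 + 0.0199999999999996*b + 4.86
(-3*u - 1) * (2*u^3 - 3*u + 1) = -6*u^4 - 2*u^3 + 9*u^2 - 1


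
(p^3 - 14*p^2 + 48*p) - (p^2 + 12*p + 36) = p^3 - 15*p^2 + 36*p - 36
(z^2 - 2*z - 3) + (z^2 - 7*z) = 2*z^2 - 9*z - 3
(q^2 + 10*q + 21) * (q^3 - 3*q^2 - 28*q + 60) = q^5 + 7*q^4 - 37*q^3 - 283*q^2 + 12*q + 1260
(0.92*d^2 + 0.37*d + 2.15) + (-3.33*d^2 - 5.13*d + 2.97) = -2.41*d^2 - 4.76*d + 5.12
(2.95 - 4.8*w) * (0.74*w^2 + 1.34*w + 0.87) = -3.552*w^3 - 4.249*w^2 - 0.223*w + 2.5665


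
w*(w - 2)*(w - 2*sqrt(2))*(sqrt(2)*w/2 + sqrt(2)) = sqrt(2)*w^4/2 - 2*w^3 - 2*sqrt(2)*w^2 + 8*w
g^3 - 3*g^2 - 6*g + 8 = (g - 4)*(g - 1)*(g + 2)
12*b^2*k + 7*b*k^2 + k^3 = k*(3*b + k)*(4*b + k)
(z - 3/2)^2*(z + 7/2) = z^3 + z^2/2 - 33*z/4 + 63/8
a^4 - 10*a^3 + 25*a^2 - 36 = (a - 6)*(a - 3)*(a - 2)*(a + 1)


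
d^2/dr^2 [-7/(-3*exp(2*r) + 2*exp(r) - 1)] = 14*((1 - 6*exp(r))*(3*exp(2*r) - 2*exp(r) + 1) + 4*(3*exp(r) - 1)^2*exp(r))*exp(r)/(3*exp(2*r) - 2*exp(r) + 1)^3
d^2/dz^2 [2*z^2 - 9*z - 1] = 4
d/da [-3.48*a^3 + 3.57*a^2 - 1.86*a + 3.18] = -10.44*a^2 + 7.14*a - 1.86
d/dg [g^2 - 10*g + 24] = 2*g - 10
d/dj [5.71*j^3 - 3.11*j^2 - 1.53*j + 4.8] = 17.13*j^2 - 6.22*j - 1.53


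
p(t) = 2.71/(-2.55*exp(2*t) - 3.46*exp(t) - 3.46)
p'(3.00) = 0.00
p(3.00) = 0.00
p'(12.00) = 0.00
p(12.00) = 0.00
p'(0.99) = 0.13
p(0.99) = -0.09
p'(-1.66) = 0.13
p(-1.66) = -0.64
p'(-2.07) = 0.09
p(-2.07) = -0.69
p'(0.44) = 0.21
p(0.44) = -0.18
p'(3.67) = 0.00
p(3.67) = -0.00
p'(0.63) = 0.18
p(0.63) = -0.14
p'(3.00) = 0.00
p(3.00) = -0.00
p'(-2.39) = 0.07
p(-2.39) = -0.71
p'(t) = 2.71*(5.1*exp(2*t) + 3.46*exp(t))/(-2.55*exp(2*t) - 3.46*exp(t) - 3.46)^2 = (13.821*exp(t) + 9.3766)*exp(t)/(2.55*exp(2*t) + 3.46*exp(t) + 3.46)^2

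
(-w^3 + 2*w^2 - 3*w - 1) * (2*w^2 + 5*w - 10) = -2*w^5 - w^4 + 14*w^3 - 37*w^2 + 25*w + 10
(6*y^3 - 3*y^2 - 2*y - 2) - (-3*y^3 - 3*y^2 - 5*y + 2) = 9*y^3 + 3*y - 4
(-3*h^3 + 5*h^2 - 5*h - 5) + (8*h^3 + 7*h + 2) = 5*h^3 + 5*h^2 + 2*h - 3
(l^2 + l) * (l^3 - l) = l^5 + l^4 - l^3 - l^2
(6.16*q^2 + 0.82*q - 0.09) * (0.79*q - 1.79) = 4.8664*q^3 - 10.3786*q^2 - 1.5389*q + 0.1611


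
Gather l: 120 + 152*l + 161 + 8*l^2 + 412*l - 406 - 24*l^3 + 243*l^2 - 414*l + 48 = -24*l^3 + 251*l^2 + 150*l - 77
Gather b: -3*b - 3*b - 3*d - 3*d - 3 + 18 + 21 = -6*b - 6*d + 36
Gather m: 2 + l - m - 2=l - m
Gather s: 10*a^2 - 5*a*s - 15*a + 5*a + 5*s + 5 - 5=10*a^2 - 10*a + s*(5 - 5*a)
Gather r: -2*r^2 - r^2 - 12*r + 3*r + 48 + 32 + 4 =-3*r^2 - 9*r + 84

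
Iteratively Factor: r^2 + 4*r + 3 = (r + 1)*(r + 3)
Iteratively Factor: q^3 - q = (q - 1)*(q^2 + q) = (q - 1)*(q + 1)*(q)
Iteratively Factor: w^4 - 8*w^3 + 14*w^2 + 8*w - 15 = (w - 3)*(w^3 - 5*w^2 - w + 5) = (w - 5)*(w - 3)*(w^2 - 1) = (w - 5)*(w - 3)*(w - 1)*(w + 1)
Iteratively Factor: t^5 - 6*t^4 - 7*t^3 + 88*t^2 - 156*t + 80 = (t - 2)*(t^4 - 4*t^3 - 15*t^2 + 58*t - 40) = (t - 2)*(t + 4)*(t^3 - 8*t^2 + 17*t - 10) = (t - 5)*(t - 2)*(t + 4)*(t^2 - 3*t + 2) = (t - 5)*(t - 2)*(t - 1)*(t + 4)*(t - 2)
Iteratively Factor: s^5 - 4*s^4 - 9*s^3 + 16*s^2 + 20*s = (s + 1)*(s^4 - 5*s^3 - 4*s^2 + 20*s) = s*(s + 1)*(s^3 - 5*s^2 - 4*s + 20) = s*(s - 5)*(s + 1)*(s^2 - 4) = s*(s - 5)*(s - 2)*(s + 1)*(s + 2)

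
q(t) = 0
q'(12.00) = 0.00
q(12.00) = 0.00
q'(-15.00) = 0.00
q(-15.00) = 0.00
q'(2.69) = 0.00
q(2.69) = 0.00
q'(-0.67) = 0.00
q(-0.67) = 0.00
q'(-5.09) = 0.00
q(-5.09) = 0.00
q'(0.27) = 0.00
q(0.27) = 0.00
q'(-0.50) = 0.00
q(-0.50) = 0.00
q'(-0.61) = 0.00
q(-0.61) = 0.00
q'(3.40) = 0.00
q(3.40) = 0.00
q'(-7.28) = 0.00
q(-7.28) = 0.00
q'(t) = 0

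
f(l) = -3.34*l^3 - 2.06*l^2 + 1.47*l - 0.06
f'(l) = -10.02*l^2 - 4.12*l + 1.47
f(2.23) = -44.07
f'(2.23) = -57.55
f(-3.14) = 78.42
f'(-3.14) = -84.39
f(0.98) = -3.74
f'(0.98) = -12.19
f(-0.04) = -0.12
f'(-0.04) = 1.62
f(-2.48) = 34.57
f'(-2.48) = -49.94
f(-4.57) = 268.98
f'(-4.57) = -188.97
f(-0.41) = -0.78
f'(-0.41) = 1.47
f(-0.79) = -0.86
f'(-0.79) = -1.53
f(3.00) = -104.37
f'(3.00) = -101.07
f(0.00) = -0.06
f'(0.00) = 1.47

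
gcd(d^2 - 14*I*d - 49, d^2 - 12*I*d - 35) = d - 7*I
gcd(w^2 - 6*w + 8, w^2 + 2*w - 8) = w - 2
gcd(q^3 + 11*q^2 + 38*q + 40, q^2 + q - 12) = q + 4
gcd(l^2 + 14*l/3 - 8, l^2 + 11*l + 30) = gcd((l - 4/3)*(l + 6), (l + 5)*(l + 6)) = l + 6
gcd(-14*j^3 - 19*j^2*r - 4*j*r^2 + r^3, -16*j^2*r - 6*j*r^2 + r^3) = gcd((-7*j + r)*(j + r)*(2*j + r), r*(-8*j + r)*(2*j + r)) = 2*j + r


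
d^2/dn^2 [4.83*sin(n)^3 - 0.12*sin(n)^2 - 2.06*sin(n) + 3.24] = -1.5625*sin(n) + 10.8675*sin(3*n) - 0.24*cos(2*n)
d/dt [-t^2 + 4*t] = 4 - 2*t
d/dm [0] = 0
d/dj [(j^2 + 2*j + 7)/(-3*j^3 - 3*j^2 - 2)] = (3*j^4 + 12*j^3 + 69*j^2 + 38*j - 4)/(9*j^6 + 18*j^5 + 9*j^4 + 12*j^3 + 12*j^2 + 4)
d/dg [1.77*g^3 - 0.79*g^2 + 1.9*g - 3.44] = 5.31*g^2 - 1.58*g + 1.9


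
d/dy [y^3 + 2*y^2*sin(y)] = y*(2*y*cos(y) + 3*y + 4*sin(y))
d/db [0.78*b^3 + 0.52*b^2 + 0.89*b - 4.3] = 2.34*b^2 + 1.04*b + 0.89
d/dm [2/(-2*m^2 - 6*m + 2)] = (2*m + 3)/(m^2 + 3*m - 1)^2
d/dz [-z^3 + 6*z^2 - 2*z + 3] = -3*z^2 + 12*z - 2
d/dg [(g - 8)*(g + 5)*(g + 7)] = 3*g^2 + 8*g - 61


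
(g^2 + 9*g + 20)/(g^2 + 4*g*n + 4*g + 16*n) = (g + 5)/(g + 4*n)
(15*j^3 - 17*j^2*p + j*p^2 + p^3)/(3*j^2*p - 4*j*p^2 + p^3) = (5*j + p)/p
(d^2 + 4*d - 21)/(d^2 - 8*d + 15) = (d + 7)/(d - 5)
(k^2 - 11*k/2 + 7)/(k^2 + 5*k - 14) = (k - 7/2)/(k + 7)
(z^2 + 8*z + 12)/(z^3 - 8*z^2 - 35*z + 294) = (z + 2)/(z^2 - 14*z + 49)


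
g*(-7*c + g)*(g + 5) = -7*c*g^2 - 35*c*g + g^3 + 5*g^2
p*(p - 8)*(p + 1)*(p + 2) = p^4 - 5*p^3 - 22*p^2 - 16*p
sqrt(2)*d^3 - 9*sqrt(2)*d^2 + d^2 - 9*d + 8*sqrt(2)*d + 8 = (d - 8)*(d - 1)*(sqrt(2)*d + 1)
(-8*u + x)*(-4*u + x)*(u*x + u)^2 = 32*u^4*x^2 + 64*u^4*x + 32*u^4 - 12*u^3*x^3 - 24*u^3*x^2 - 12*u^3*x + u^2*x^4 + 2*u^2*x^3 + u^2*x^2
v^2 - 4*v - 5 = (v - 5)*(v + 1)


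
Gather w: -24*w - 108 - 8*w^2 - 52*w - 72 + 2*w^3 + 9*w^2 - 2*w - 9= 2*w^3 + w^2 - 78*w - 189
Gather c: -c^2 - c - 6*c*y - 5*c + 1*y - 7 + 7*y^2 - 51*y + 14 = -c^2 + c*(-6*y - 6) + 7*y^2 - 50*y + 7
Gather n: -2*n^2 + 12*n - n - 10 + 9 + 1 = -2*n^2 + 11*n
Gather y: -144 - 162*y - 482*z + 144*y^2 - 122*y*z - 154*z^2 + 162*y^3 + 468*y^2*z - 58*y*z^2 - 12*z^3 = 162*y^3 + y^2*(468*z + 144) + y*(-58*z^2 - 122*z - 162) - 12*z^3 - 154*z^2 - 482*z - 144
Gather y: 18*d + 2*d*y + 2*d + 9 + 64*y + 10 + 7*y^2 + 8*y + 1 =20*d + 7*y^2 + y*(2*d + 72) + 20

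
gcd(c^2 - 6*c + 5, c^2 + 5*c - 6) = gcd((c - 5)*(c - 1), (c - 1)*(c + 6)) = c - 1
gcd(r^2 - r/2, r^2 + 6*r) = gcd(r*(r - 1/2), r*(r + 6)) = r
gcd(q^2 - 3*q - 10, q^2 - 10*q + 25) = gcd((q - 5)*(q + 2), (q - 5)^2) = q - 5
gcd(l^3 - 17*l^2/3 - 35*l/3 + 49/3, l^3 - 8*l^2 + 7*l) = l^2 - 8*l + 7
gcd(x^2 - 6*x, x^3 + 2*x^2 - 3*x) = x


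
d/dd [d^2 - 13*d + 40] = 2*d - 13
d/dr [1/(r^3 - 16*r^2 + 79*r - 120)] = (-3*r^2 + 32*r - 79)/(r^3 - 16*r^2 + 79*r - 120)^2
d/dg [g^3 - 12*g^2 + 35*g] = 3*g^2 - 24*g + 35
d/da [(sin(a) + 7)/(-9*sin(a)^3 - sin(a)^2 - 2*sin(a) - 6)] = (18*sin(a)^3 + 190*sin(a)^2 + 14*sin(a) + 8)*cos(a)/(9*sin(a)^3 + sin(a)^2 + 2*sin(a) + 6)^2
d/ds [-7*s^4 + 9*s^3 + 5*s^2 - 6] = s*(-28*s^2 + 27*s + 10)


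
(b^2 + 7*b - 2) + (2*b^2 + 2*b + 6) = 3*b^2 + 9*b + 4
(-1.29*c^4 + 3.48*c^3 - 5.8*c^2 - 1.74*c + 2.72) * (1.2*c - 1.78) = -1.548*c^5 + 6.4722*c^4 - 13.1544*c^3 + 8.236*c^2 + 6.3612*c - 4.8416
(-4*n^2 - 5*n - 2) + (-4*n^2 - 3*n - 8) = -8*n^2 - 8*n - 10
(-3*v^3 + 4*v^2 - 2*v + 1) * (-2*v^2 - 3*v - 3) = 6*v^5 + v^4 + v^3 - 8*v^2 + 3*v - 3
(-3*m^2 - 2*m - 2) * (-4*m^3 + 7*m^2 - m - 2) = 12*m^5 - 13*m^4 - 3*m^3 - 6*m^2 + 6*m + 4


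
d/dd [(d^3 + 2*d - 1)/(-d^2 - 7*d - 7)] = (-d^4 - 14*d^3 - 19*d^2 - 2*d - 21)/(d^4 + 14*d^3 + 63*d^2 + 98*d + 49)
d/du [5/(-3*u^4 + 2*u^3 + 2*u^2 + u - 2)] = 5*(12*u^3 - 6*u^2 - 4*u - 1)/(-3*u^4 + 2*u^3 + 2*u^2 + u - 2)^2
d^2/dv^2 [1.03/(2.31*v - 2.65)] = 10.992366/(2.31*v - 2.65)^3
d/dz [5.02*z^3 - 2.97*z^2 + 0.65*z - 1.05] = 15.06*z^2 - 5.94*z + 0.65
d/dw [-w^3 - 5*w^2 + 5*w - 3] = -3*w^2 - 10*w + 5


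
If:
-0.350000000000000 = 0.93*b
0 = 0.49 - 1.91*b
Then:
No Solution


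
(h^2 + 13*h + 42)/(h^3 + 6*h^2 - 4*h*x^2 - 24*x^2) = (-h - 7)/(-h^2 + 4*x^2)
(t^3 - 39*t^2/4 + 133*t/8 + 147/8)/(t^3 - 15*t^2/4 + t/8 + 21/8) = (t - 7)/(t - 1)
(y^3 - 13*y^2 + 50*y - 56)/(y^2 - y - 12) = (y^2 - 9*y + 14)/(y + 3)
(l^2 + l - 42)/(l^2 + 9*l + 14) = (l - 6)/(l + 2)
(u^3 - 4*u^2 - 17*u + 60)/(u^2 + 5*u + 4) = (u^2 - 8*u + 15)/(u + 1)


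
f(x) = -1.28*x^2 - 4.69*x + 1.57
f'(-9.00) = 18.35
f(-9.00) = -59.90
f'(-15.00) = 33.71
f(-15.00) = -216.08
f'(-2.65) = 2.09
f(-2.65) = 5.01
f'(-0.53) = -3.33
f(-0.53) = 3.70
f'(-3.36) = 3.91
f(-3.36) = 2.88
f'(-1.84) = 0.02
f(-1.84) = 5.87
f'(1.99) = -9.78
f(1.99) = -12.83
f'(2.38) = -10.78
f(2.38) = -16.84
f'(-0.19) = -4.20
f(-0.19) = 2.41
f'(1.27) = -7.94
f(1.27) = -6.45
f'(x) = -2.56*x - 4.69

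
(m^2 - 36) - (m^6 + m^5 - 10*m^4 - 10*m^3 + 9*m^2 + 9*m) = -m^6 - m^5 + 10*m^4 + 10*m^3 - 8*m^2 - 9*m - 36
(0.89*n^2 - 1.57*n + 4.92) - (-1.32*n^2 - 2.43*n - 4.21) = 2.21*n^2 + 0.86*n + 9.13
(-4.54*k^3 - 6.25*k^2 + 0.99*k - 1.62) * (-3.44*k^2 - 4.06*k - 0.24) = 15.6176*k^5 + 39.9324*k^4 + 23.059*k^3 + 3.0534*k^2 + 6.3396*k + 0.3888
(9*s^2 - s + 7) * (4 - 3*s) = -27*s^3 + 39*s^2 - 25*s + 28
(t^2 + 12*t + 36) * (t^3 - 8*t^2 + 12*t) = t^5 + 4*t^4 - 48*t^3 - 144*t^2 + 432*t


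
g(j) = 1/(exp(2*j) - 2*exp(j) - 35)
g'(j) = (-2*exp(2*j) + 2*exp(j))/(exp(2*j) - 2*exp(j) - 35)^2 = 2*(1 - exp(j))*exp(j)/(-exp(2*j) + 2*exp(j) + 35)^2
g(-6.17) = -0.03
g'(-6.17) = 0.00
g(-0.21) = -0.03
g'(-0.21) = 0.00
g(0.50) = -0.03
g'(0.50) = -0.00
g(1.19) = -0.03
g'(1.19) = -0.02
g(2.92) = 0.00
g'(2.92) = -0.01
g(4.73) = 0.00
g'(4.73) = -0.00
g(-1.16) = -0.03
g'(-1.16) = 0.00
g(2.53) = 0.01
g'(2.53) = -0.03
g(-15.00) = -0.03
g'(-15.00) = 0.00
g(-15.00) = -0.03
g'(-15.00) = 0.00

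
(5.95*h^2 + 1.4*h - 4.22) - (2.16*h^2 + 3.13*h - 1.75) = 3.79*h^2 - 1.73*h - 2.47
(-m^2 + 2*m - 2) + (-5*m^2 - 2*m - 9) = -6*m^2 - 11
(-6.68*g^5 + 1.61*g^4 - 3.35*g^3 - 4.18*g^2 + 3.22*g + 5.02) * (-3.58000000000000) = 23.9144*g^5 - 5.7638*g^4 + 11.993*g^3 + 14.9644*g^2 - 11.5276*g - 17.9716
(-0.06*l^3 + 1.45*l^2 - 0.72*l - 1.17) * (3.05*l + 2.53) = -0.183*l^4 + 4.2707*l^3 + 1.4725*l^2 - 5.3901*l - 2.9601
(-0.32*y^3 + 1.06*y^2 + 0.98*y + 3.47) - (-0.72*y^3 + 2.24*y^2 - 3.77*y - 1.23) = 0.4*y^3 - 1.18*y^2 + 4.75*y + 4.7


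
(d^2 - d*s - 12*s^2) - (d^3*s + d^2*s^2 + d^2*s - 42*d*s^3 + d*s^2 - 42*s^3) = -d^3*s - d^2*s^2 - d^2*s + d^2 + 42*d*s^3 - d*s^2 - d*s + 42*s^3 - 12*s^2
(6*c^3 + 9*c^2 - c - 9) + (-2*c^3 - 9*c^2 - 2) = 4*c^3 - c - 11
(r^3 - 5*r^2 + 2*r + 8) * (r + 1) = r^4 - 4*r^3 - 3*r^2 + 10*r + 8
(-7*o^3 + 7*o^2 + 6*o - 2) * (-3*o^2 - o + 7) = 21*o^5 - 14*o^4 - 74*o^3 + 49*o^2 + 44*o - 14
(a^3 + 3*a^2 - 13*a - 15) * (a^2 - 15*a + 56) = a^5 - 12*a^4 - 2*a^3 + 348*a^2 - 503*a - 840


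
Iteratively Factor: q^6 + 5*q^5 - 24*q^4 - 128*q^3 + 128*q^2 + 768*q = (q - 3)*(q^5 + 8*q^4 - 128*q^2 - 256*q) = q*(q - 3)*(q^4 + 8*q^3 - 128*q - 256) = q*(q - 3)*(q + 4)*(q^3 + 4*q^2 - 16*q - 64) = q*(q - 3)*(q + 4)^2*(q^2 - 16) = q*(q - 4)*(q - 3)*(q + 4)^2*(q + 4)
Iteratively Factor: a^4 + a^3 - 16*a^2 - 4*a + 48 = (a + 4)*(a^3 - 3*a^2 - 4*a + 12) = (a - 2)*(a + 4)*(a^2 - a - 6) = (a - 2)*(a + 2)*(a + 4)*(a - 3)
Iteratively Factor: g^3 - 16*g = (g + 4)*(g^2 - 4*g) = (g - 4)*(g + 4)*(g)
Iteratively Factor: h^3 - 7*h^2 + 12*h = (h)*(h^2 - 7*h + 12) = h*(h - 4)*(h - 3)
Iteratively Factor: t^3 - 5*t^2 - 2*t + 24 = (t + 2)*(t^2 - 7*t + 12) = (t - 4)*(t + 2)*(t - 3)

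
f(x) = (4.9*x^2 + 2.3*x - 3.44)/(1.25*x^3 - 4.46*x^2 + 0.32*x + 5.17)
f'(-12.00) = -0.01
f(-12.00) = -0.24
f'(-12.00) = -0.01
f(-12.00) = -0.24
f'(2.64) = -38.57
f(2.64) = -17.77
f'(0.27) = 0.82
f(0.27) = -0.50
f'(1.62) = 88.51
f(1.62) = -18.73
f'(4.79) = -1.82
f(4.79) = 2.87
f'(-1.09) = 4.41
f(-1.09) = 0.06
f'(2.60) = -31.39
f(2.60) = -16.38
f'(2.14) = -2.94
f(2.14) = -10.31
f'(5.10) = -1.29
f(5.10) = 2.40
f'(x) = (9.8*x + 2.3)/(1.25*x^3 - 4.46*x^2 + 0.32*x + 5.17) + (-3.75*x^2 + 8.92*x - 0.32)*(4.9*x^2 + 2.3*x - 3.44)/(1.25*x^3 - 4.46*x^2 + 0.32*x + 5.17)^2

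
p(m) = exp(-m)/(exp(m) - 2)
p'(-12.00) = 81377.40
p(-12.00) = -81377.65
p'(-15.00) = 1634508.69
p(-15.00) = -1634508.94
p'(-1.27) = 1.73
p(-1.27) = -2.07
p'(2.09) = -0.05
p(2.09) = 0.02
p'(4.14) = -0.00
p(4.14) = 0.00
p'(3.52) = -0.00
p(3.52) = 0.00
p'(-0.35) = 0.50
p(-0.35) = -1.10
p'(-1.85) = 3.16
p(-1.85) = -3.45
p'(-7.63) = 1029.52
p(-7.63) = -1029.78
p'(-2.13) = 4.19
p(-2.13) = -4.47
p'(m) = -exp(-m)/(exp(m) - 2) - 1/(exp(m) - 2)^2 = 2*(1 - exp(m))*exp(-m)/(exp(2*m) - 4*exp(m) + 4)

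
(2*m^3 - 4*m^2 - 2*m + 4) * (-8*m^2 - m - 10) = -16*m^5 + 30*m^4 + 10*m^2 + 16*m - 40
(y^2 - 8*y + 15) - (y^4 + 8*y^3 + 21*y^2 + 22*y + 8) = -y^4 - 8*y^3 - 20*y^2 - 30*y + 7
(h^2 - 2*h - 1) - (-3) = h^2 - 2*h + 2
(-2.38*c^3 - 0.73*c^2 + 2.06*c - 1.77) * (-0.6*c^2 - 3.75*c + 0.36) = 1.428*c^5 + 9.363*c^4 + 0.6447*c^3 - 6.9258*c^2 + 7.3791*c - 0.6372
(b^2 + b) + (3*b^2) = 4*b^2 + b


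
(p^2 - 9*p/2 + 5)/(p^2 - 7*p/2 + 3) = (2*p - 5)/(2*p - 3)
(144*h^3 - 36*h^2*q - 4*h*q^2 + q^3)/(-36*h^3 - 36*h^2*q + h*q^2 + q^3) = (-4*h + q)/(h + q)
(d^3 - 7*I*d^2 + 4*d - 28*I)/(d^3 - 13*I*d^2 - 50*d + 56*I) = (d + 2*I)/(d - 4*I)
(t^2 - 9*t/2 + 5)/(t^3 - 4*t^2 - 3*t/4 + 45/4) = 2*(t - 2)/(2*t^2 - 3*t - 9)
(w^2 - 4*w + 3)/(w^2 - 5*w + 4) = (w - 3)/(w - 4)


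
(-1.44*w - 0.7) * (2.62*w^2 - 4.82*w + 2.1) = -3.7728*w^3 + 5.1068*w^2 + 0.35*w - 1.47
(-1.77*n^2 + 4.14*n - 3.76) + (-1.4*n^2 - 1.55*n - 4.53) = -3.17*n^2 + 2.59*n - 8.29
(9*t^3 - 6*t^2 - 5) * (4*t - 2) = 36*t^4 - 42*t^3 + 12*t^2 - 20*t + 10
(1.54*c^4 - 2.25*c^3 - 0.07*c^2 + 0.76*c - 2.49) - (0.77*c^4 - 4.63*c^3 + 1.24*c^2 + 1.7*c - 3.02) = 0.77*c^4 + 2.38*c^3 - 1.31*c^2 - 0.94*c + 0.53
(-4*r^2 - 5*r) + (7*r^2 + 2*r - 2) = 3*r^2 - 3*r - 2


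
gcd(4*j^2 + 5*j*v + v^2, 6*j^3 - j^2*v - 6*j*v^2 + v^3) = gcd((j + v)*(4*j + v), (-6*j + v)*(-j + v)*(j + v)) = j + v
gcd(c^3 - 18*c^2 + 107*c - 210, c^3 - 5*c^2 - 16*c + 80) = c - 5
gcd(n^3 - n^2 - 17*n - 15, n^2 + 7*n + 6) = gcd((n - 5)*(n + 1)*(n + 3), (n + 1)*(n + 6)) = n + 1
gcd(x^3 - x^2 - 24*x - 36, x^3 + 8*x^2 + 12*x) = x + 2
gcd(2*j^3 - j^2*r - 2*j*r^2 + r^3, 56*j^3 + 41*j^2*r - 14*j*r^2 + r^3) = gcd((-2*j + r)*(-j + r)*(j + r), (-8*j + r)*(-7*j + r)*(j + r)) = j + r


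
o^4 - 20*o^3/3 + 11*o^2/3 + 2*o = o*(o - 6)*(o - 1)*(o + 1/3)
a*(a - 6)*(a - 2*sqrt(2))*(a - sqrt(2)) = a^4 - 6*a^3 - 3*sqrt(2)*a^3 + 4*a^2 + 18*sqrt(2)*a^2 - 24*a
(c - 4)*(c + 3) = c^2 - c - 12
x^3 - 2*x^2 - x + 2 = (x - 2)*(x - 1)*(x + 1)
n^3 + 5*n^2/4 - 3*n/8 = n*(n - 1/4)*(n + 3/2)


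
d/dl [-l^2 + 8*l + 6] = 8 - 2*l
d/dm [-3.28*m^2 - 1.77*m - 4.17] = -6.56*m - 1.77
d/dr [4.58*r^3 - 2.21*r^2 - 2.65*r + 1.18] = 13.74*r^2 - 4.42*r - 2.65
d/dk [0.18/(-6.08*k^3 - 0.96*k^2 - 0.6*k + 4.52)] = (3.2832*k^2 + 0.3456*k + 0.108)/(6.08*k^3 + 0.96*k^2 + 0.6*k - 4.52)^2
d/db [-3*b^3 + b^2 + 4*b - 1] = -9*b^2 + 2*b + 4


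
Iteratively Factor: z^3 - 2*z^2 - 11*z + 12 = (z - 1)*(z^2 - z - 12) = (z - 4)*(z - 1)*(z + 3)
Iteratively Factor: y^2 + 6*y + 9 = (y + 3)*(y + 3)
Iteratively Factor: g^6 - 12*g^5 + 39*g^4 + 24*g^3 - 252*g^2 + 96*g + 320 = (g - 5)*(g^5 - 7*g^4 + 4*g^3 + 44*g^2 - 32*g - 64) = (g - 5)*(g - 4)*(g^4 - 3*g^3 - 8*g^2 + 12*g + 16) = (g - 5)*(g - 4)*(g + 2)*(g^3 - 5*g^2 + 2*g + 8) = (g - 5)*(g - 4)^2*(g + 2)*(g^2 - g - 2) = (g - 5)*(g - 4)^2*(g + 1)*(g + 2)*(g - 2)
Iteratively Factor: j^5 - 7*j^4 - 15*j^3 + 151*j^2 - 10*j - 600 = (j + 4)*(j^4 - 11*j^3 + 29*j^2 + 35*j - 150) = (j - 5)*(j + 4)*(j^3 - 6*j^2 - j + 30) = (j - 5)*(j - 3)*(j + 4)*(j^2 - 3*j - 10) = (j - 5)*(j - 3)*(j + 2)*(j + 4)*(j - 5)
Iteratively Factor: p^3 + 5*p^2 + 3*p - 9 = (p + 3)*(p^2 + 2*p - 3) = (p - 1)*(p + 3)*(p + 3)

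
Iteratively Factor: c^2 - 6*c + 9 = (c - 3)*(c - 3)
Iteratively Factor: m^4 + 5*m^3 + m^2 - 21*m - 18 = (m + 3)*(m^3 + 2*m^2 - 5*m - 6) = (m - 2)*(m + 3)*(m^2 + 4*m + 3) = (m - 2)*(m + 3)^2*(m + 1)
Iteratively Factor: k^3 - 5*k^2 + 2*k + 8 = (k + 1)*(k^2 - 6*k + 8) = (k - 2)*(k + 1)*(k - 4)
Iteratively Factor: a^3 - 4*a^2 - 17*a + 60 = (a - 5)*(a^2 + a - 12) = (a - 5)*(a + 4)*(a - 3)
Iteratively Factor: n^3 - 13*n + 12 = (n - 3)*(n^2 + 3*n - 4) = (n - 3)*(n + 4)*(n - 1)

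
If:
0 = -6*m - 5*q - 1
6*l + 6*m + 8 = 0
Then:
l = 5*q/6 - 7/6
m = -5*q/6 - 1/6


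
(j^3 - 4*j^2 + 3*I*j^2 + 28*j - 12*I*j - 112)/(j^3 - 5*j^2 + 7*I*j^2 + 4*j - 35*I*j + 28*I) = (j - 4*I)/(j - 1)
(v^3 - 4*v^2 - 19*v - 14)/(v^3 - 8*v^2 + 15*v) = (v^3 - 4*v^2 - 19*v - 14)/(v*(v^2 - 8*v + 15))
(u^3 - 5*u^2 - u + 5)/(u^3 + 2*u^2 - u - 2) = (u - 5)/(u + 2)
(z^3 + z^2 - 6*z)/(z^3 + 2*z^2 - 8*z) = (z + 3)/(z + 4)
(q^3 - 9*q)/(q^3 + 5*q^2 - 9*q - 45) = q/(q + 5)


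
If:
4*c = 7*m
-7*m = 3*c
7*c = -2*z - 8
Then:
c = 0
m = 0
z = -4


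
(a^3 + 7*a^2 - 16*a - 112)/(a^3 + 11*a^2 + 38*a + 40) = (a^2 + 3*a - 28)/(a^2 + 7*a + 10)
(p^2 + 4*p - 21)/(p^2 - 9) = (p + 7)/(p + 3)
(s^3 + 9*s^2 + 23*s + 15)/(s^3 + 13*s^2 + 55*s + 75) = (s + 1)/(s + 5)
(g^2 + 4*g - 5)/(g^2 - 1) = (g + 5)/(g + 1)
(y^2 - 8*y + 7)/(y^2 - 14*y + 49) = (y - 1)/(y - 7)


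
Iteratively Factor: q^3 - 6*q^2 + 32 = (q - 4)*(q^2 - 2*q - 8) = (q - 4)^2*(q + 2)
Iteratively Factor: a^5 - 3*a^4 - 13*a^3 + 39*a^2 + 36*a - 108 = (a - 3)*(a^4 - 13*a^2 + 36) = (a - 3)*(a + 3)*(a^3 - 3*a^2 - 4*a + 12) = (a - 3)^2*(a + 3)*(a^2 - 4) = (a - 3)^2*(a + 2)*(a + 3)*(a - 2)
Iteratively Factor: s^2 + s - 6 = (s + 3)*(s - 2)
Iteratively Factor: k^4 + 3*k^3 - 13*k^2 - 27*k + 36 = (k - 1)*(k^3 + 4*k^2 - 9*k - 36) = (k - 1)*(k + 3)*(k^2 + k - 12) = (k - 1)*(k + 3)*(k + 4)*(k - 3)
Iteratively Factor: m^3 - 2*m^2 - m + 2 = (m + 1)*(m^2 - 3*m + 2) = (m - 2)*(m + 1)*(m - 1)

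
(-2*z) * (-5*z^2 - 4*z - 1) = 10*z^3 + 8*z^2 + 2*z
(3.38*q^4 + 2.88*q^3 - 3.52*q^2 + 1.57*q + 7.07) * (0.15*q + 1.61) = 0.507*q^5 + 5.8738*q^4 + 4.1088*q^3 - 5.4317*q^2 + 3.5882*q + 11.3827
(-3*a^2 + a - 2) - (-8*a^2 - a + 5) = 5*a^2 + 2*a - 7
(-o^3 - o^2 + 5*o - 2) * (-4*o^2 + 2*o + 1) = 4*o^5 + 2*o^4 - 23*o^3 + 17*o^2 + o - 2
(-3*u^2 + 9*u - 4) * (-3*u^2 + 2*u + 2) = 9*u^4 - 33*u^3 + 24*u^2 + 10*u - 8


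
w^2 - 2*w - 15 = (w - 5)*(w + 3)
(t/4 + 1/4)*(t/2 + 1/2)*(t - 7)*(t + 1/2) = t^4/8 - 9*t^3/16 - 31*t^2/16 - 27*t/16 - 7/16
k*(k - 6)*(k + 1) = k^3 - 5*k^2 - 6*k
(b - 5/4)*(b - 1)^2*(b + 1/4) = b^4 - 3*b^3 + 43*b^2/16 - 3*b/8 - 5/16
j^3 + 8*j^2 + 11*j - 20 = (j - 1)*(j + 4)*(j + 5)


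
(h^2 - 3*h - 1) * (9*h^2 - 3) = 9*h^4 - 27*h^3 - 12*h^2 + 9*h + 3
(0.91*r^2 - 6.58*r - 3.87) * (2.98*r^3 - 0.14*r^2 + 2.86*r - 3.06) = 2.7118*r^5 - 19.7358*r^4 - 8.0088*r^3 - 21.0616*r^2 + 9.0666*r + 11.8422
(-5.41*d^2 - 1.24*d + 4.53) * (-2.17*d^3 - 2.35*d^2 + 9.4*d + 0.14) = 11.7397*d^5 + 15.4043*d^4 - 57.7701*d^3 - 23.0589*d^2 + 42.4084*d + 0.6342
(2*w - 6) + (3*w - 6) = 5*w - 12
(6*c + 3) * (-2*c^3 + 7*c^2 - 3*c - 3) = -12*c^4 + 36*c^3 + 3*c^2 - 27*c - 9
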